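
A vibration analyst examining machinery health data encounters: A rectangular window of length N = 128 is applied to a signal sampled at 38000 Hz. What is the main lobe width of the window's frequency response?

For a rectangular window of length N,
the main lobe width in frequency is 2*f_s/N.
= 2*38000/128 = 2375/4 Hz
This determines the minimum frequency separation for resolving two sinusoids.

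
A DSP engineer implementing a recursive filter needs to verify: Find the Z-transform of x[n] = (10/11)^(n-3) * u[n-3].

Time-shifting property: if X(z) = Z{x[n]}, then Z{x[n-d]} = z^(-d) * X(z)
X(z) = z/(z - 10/11) for x[n] = (10/11)^n * u[n]
Z{x[n-3]} = z^(-3) * z/(z - 10/11) = z^(-2)/(z - 10/11)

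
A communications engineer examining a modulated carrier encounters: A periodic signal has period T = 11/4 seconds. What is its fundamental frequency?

The fundamental frequency is the reciprocal of the period.
f = 1/T = 1/(11/4) = 4/11 Hz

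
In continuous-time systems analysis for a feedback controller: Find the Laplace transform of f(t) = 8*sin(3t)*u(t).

Standard pair: sin(wt)*u(t) <-> w/(s^2+w^2)
With w = 3: L{8*sin(3t)*u(t)} = 24/(s^2+9)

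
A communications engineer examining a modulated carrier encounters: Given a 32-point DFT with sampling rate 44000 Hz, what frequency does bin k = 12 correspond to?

The frequency of DFT bin k is: f_k = k * f_s / N
f_12 = 12 * 44000 / 32 = 16500 Hz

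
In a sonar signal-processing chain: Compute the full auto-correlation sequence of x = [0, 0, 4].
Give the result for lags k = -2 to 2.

r_xx[k] = sum_m x[m]*x[m+k], indexed from 0, for k = -2 to 2:
  r_xx[-2] = x[2]*x[0] = 0
  r_xx[-1] = x[1]*x[0] + x[2]*x[1] = 0
  r_xx[0] = x[0]*x[0] + x[1]*x[1] + x[2]*x[2] = 16
  r_xx[1] = x[0]*x[1] + x[1]*x[2] = 0
  r_xx[2] = x[0]*x[2] = 0
r_xx = [0, 0, 16, 0, 0]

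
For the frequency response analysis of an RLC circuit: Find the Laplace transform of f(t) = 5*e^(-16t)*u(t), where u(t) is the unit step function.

Standard Laplace transform pair:
e^(-at)*u(t) <-> 1/(s+a)
With a = 16: L{5*e^(-16t)*u(t)} = 5/(s+16), ROC: Re(s) > -16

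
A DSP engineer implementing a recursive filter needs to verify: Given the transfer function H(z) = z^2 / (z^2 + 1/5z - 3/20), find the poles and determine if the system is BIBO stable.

Poles are roots of the denominator: z^2 + 1/5z - 3/20 = 0.
Quadratic formula: z = [-(1/5) +/- sqrt((1/5)^2 - 4*(-3/20))] / 2
Discriminant = 1/25 + 3/5 = 16/25; sqrt = 4/5.
z = (-1/5 +/- 4/5) / 2 => z = 3/10 or z = -1/2.
|p1| = 1/2, |p2| = 3/10.
For BIBO stability, all poles must lie inside the unit circle (|p| < 1).
System is STABLE since both |p| < 1.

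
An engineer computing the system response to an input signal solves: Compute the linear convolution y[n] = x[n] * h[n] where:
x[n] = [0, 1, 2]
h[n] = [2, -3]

y[n] = sum_k x[k]*h[n-k]. Output length = len(x) + len(h) - 1 = 3 + 2 - 1 = 4.
y[0] = 0*2 = 0
y[1] = 1*2 + 0*-3 = 2
y[2] = 2*2 + 1*-3 = 1
y[3] = 2*-3 = -6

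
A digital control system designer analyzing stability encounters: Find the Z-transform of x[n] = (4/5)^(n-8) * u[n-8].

Time-shifting property: if X(z) = Z{x[n]}, then Z{x[n-d]} = z^(-d) * X(z)
X(z) = z/(z - 4/5) for x[n] = (4/5)^n * u[n]
Z{x[n-8]} = z^(-8) * z/(z - 4/5) = z^(-7)/(z - 4/5)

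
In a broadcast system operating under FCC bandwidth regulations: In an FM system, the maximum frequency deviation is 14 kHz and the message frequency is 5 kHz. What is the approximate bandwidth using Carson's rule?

Carson's rule: BW = 2*(delta_f + f_m)
= 2*(14 + 5) kHz = 38 kHz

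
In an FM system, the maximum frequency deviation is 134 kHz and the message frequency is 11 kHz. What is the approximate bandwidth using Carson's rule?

Carson's rule: BW = 2*(delta_f + f_m)
= 2*(134 + 11) kHz = 290 kHz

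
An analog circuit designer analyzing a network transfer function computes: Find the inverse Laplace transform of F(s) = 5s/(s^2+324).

Standard pair: s/(s^2+w^2) <-> cos(wt)*u(t)
With k=5, w=18: f(t) = 5*cos(18t)*u(t)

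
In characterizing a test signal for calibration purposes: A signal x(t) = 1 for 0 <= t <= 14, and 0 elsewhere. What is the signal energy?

Energy = integral of |x(t)|^2 dt over the signal duration
= 1^2 * 14 = 1 * 14 = 14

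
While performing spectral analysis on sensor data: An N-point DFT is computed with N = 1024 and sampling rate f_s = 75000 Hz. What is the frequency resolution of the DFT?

DFT frequency resolution = f_s / N
= 75000 / 1024 = 9375/128 Hz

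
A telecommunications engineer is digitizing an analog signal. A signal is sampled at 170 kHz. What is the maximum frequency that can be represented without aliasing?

The maximum frequency that can be represented without aliasing
is the Nyquist frequency: f_max = f_s / 2 = 170 kHz / 2 = 85 kHz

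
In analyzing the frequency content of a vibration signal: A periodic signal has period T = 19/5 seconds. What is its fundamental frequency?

The fundamental frequency is the reciprocal of the period.
f = 1/T = 1/(19/5) = 5/19 Hz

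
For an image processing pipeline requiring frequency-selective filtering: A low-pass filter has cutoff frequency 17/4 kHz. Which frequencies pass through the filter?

A low-pass filter passes all frequencies below the cutoff frequency 17/4 kHz and attenuates higher frequencies.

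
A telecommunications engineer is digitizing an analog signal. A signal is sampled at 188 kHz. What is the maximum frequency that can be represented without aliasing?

The maximum frequency that can be represented without aliasing
is the Nyquist frequency: f_max = f_s / 2 = 188 kHz / 2 = 94 kHz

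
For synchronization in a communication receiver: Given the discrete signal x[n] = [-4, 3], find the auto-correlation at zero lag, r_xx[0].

The auto-correlation at zero lag r_xx[0] equals the signal energy.
r_xx[0] = sum of x[n]^2 = (-4)^2 + 3^2
= 16 + 9 = 25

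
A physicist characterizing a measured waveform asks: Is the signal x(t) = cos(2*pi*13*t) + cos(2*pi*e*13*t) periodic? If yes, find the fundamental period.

f1 = 13 Hz, f2 = 13*e Hz
Ratio f2/f1 = e, which is irrational.
Since the frequency ratio is irrational, no common period exists.
The signal is not periodic.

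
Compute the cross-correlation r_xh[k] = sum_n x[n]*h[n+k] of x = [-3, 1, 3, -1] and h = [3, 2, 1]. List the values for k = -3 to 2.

Both sequences indexed from 0 and zero outside their support.
Lags with overlap: k = -3 to 2.
  r_xh[-3] = x[3]*h[0] = -3
  r_xh[-2] = x[2]*h[0] + x[3]*h[1] = 7
  r_xh[-1] = x[1]*h[0] + x[2]*h[1] + x[3]*h[2] = 8
  r_xh[0] = x[0]*h[0] + x[1]*h[1] + x[2]*h[2] = -4
  r_xh[1] = x[0]*h[1] + x[1]*h[2] = -5
  r_xh[2] = x[0]*h[2] = -3
r_xh = [-3, 7, 8, -4, -5, -3] (for k = -3, ..., 2)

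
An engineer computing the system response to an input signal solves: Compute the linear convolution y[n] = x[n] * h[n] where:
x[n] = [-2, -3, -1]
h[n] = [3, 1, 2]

y[n] = sum_k x[k]*h[n-k]. Output length = len(x) + len(h) - 1 = 3 + 3 - 1 = 5.
y[0] = -2*3 = -6
y[1] = -3*3 + -2*1 = -11
y[2] = -1*3 + -3*1 + -2*2 = -10
y[3] = -1*1 + -3*2 = -7
y[4] = -1*2 = -2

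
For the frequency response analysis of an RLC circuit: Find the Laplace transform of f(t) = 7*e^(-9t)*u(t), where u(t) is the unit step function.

Standard Laplace transform pair:
e^(-at)*u(t) <-> 1/(s+a)
With a = 9: L{7*e^(-9t)*u(t)} = 7/(s+9), ROC: Re(s) > -9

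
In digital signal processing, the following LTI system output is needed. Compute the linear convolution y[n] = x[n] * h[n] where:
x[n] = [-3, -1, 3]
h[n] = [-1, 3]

y[n] = sum_k x[k]*h[n-k]. Output length = len(x) + len(h) - 1 = 3 + 2 - 1 = 4.
y[0] = -3*-1 = 3
y[1] = -1*-1 + -3*3 = -8
y[2] = 3*-1 + -1*3 = -6
y[3] = 3*3 = 9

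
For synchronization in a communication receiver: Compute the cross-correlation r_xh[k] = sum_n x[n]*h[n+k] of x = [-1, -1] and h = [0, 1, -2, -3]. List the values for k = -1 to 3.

Both sequences indexed from 0 and zero outside their support.
Lags with overlap: k = -1 to 3.
  r_xh[-1] = x[1]*h[0] = 0
  r_xh[0] = x[0]*h[0] + x[1]*h[1] = -1
  r_xh[1] = x[0]*h[1] + x[1]*h[2] = 1
  r_xh[2] = x[0]*h[2] + x[1]*h[3] = 5
  r_xh[3] = x[0]*h[3] = 3
r_xh = [0, -1, 1, 5, 3] (for k = -1, ..., 3)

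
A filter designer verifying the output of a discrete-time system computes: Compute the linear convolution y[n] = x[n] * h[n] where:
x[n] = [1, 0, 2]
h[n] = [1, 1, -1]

y[n] = sum_k x[k]*h[n-k]. Output length = len(x) + len(h) - 1 = 3 + 3 - 1 = 5.
y[0] = 1*1 = 1
y[1] = 0*1 + 1*1 = 1
y[2] = 2*1 + 0*1 + 1*-1 = 1
y[3] = 2*1 + 0*-1 = 2
y[4] = 2*-1 = -2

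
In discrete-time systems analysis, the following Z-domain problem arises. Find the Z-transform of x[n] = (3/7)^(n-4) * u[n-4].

Time-shifting property: if X(z) = Z{x[n]}, then Z{x[n-d]} = z^(-d) * X(z)
X(z) = z/(z - 3/7) for x[n] = (3/7)^n * u[n]
Z{x[n-4]} = z^(-4) * z/(z - 3/7) = z^(-3)/(z - 3/7)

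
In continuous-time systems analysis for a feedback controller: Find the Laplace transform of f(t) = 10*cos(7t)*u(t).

Standard pair: cos(wt)*u(t) <-> s/(s^2+w^2)
With w = 7: L{10*cos(7t)*u(t)} = 10s/(s^2+49)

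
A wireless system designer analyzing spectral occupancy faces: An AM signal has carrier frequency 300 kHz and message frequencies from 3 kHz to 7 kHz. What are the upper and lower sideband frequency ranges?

Upper sideband (USB) = fc + [fm_low, fm_high] = 300 + [3, 7] = [303, 307] kHz
Lower sideband (LSB) = fc - [fm_high, fm_low] = 300 - [7, 3] = [293, 297] kHz
Total occupied spectrum: 293 kHz to 307 kHz (plus carrier at 300 kHz)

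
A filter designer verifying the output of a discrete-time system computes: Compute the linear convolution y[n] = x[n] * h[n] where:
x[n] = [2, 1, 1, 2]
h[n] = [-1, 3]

y[n] = sum_k x[k]*h[n-k]. Output length = len(x) + len(h) - 1 = 4 + 2 - 1 = 5.
y[0] = 2*-1 = -2
y[1] = 1*-1 + 2*3 = 5
y[2] = 1*-1 + 1*3 = 2
y[3] = 2*-1 + 1*3 = 1
y[4] = 2*3 = 6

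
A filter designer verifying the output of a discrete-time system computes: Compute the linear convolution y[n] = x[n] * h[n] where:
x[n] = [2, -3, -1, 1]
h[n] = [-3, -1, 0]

y[n] = sum_k x[k]*h[n-k]. Output length = len(x) + len(h) - 1 = 4 + 3 - 1 = 6.
y[0] = 2*-3 = -6
y[1] = -3*-3 + 2*-1 = 7
y[2] = -1*-3 + -3*-1 + 2*0 = 6
y[3] = 1*-3 + -1*-1 + -3*0 = -2
y[4] = 1*-1 + -1*0 = -1
y[5] = 1*0 = 0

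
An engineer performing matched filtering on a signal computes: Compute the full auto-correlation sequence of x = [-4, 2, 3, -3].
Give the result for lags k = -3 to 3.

r_xx[k] = sum_m x[m]*x[m+k], indexed from 0, for k = -3 to 3:
  r_xx[-3] = x[3]*x[0] = 12
  r_xx[-2] = x[2]*x[0] + x[3]*x[1] = -18
  r_xx[-1] = x[1]*x[0] + x[2]*x[1] + x[3]*x[2] = -11
  r_xx[0] = x[0]*x[0] + x[1]*x[1] + x[2]*x[2] + x[3]*x[3] = 38
  r_xx[1] = x[0]*x[1] + x[1]*x[2] + x[2]*x[3] = -11
  r_xx[2] = x[0]*x[2] + x[1]*x[3] = -18
  r_xx[3] = x[0]*x[3] = 12
r_xx = [12, -18, -11, 38, -11, -18, 12]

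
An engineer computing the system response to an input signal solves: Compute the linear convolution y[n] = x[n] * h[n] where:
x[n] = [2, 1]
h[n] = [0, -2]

y[n] = sum_k x[k]*h[n-k]. Output length = len(x) + len(h) - 1 = 2 + 2 - 1 = 3.
y[0] = 2*0 = 0
y[1] = 1*0 + 2*-2 = -4
y[2] = 1*-2 = -2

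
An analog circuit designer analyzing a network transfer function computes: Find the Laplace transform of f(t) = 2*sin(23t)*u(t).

Standard pair: sin(wt)*u(t) <-> w/(s^2+w^2)
With w = 23: L{2*sin(23t)*u(t)} = 46/(s^2+529)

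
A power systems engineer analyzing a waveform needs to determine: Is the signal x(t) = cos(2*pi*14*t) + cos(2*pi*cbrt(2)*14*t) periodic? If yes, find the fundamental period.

f1 = 14 Hz, f2 = 14*cbrt(2) Hz
Ratio f2/f1 = cbrt(2), which is irrational.
Since the frequency ratio is irrational, no common period exists.
The signal is not periodic.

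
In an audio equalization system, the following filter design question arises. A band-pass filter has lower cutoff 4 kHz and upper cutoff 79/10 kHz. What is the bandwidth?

Bandwidth = f_high - f_low
= 79/10 kHz - 4 kHz = 39/10 kHz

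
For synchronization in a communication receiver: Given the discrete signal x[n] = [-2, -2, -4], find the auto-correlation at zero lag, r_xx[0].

The auto-correlation at zero lag r_xx[0] equals the signal energy.
r_xx[0] = sum of x[n]^2 = (-2)^2 + (-2)^2 + (-4)^2
= 4 + 4 + 16 = 24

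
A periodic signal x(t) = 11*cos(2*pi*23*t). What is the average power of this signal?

Average power of A*cos(wt) is A^2/2.
P = 11^2 / 2 = 121/2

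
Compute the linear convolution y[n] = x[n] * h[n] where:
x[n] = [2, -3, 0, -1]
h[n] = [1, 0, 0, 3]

y[n] = sum_k x[k]*h[n-k]. Output length = len(x) + len(h) - 1 = 4 + 4 - 1 = 7.
y[0] = 2*1 = 2
y[1] = -3*1 + 2*0 = -3
y[2] = 0*1 + -3*0 + 2*0 = 0
y[3] = -1*1 + 0*0 + -3*0 + 2*3 = 5
y[4] = -1*0 + 0*0 + -3*3 = -9
y[5] = -1*0 + 0*3 = 0
y[6] = -1*3 = -3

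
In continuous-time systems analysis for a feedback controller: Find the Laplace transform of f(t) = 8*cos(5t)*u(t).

Standard pair: cos(wt)*u(t) <-> s/(s^2+w^2)
With w = 5: L{8*cos(5t)*u(t)} = 8s/(s^2+25)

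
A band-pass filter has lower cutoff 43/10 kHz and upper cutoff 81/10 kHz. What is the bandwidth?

Bandwidth = f_high - f_low
= 81/10 kHz - 43/10 kHz = 19/5 kHz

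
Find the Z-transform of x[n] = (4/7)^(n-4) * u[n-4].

Time-shifting property: if X(z) = Z{x[n]}, then Z{x[n-d]} = z^(-d) * X(z)
X(z) = z/(z - 4/7) for x[n] = (4/7)^n * u[n]
Z{x[n-4]} = z^(-4) * z/(z - 4/7) = z^(-3)/(z - 4/7)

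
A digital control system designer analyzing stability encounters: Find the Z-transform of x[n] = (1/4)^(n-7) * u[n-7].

Time-shifting property: if X(z) = Z{x[n]}, then Z{x[n-d]} = z^(-d) * X(z)
X(z) = z/(z - 1/4) for x[n] = (1/4)^n * u[n]
Z{x[n-7]} = z^(-7) * z/(z - 1/4) = z^(-6)/(z - 1/4)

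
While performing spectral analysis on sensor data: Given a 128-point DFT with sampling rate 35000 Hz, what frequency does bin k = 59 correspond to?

The frequency of DFT bin k is: f_k = k * f_s / N
f_59 = 59 * 35000 / 128 = 258125/16 Hz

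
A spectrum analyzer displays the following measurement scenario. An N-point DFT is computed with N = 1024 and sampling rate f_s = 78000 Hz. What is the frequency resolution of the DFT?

DFT frequency resolution = f_s / N
= 78000 / 1024 = 4875/64 Hz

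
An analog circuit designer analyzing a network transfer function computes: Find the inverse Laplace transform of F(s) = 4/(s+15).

Standard pair: k/(s+a) <-> k*e^(-at)*u(t)
With k=4, a=15: f(t) = 4*e^(-15t)*u(t)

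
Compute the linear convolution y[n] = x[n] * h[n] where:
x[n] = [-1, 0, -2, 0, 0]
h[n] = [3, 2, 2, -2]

y[n] = sum_k x[k]*h[n-k]. Output length = len(x) + len(h) - 1 = 5 + 4 - 1 = 8.
y[0] = -1*3 = -3
y[1] = 0*3 + -1*2 = -2
y[2] = -2*3 + 0*2 + -1*2 = -8
y[3] = 0*3 + -2*2 + 0*2 + -1*-2 = -2
y[4] = 0*3 + 0*2 + -2*2 + 0*-2 = -4
y[5] = 0*2 + 0*2 + -2*-2 = 4
y[6] = 0*2 + 0*-2 = 0
y[7] = 0*-2 = 0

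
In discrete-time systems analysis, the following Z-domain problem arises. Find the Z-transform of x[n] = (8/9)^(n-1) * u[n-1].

Time-shifting property: if X(z) = Z{x[n]}, then Z{x[n-d]} = z^(-d) * X(z)
X(z) = z/(z - 8/9) for x[n] = (8/9)^n * u[n]
Z{x[n-1]} = z^(-1) * z/(z - 8/9) = 1/(z - 8/9)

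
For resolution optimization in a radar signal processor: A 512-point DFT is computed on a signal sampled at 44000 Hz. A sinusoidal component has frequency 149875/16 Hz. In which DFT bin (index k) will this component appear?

DFT frequency resolution = f_s/N = 44000/512 = 1375/16 Hz
Bin index k = f_signal / resolution = 149875/16 / 1375/16 = 109
The signal frequency 149875/16 Hz falls in DFT bin k = 109.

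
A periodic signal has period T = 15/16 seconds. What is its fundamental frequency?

The fundamental frequency is the reciprocal of the period.
f = 1/T = 1/(15/16) = 16/15 Hz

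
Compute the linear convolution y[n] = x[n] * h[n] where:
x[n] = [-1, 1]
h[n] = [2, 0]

y[n] = sum_k x[k]*h[n-k]. Output length = len(x) + len(h) - 1 = 2 + 2 - 1 = 3.
y[0] = -1*2 = -2
y[1] = 1*2 + -1*0 = 2
y[2] = 1*0 = 0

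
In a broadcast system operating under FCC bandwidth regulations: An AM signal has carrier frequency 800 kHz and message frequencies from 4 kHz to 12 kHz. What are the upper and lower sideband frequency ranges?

Upper sideband (USB) = fc + [fm_low, fm_high] = 800 + [4, 12] = [804, 812] kHz
Lower sideband (LSB) = fc - [fm_high, fm_low] = 800 - [12, 4] = [788, 796] kHz
Total occupied spectrum: 788 kHz to 812 kHz (plus carrier at 800 kHz)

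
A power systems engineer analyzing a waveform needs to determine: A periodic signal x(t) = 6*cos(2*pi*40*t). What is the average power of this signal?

Average power of A*cos(wt) is A^2/2.
P = 6^2 / 2 = 36/2 = 18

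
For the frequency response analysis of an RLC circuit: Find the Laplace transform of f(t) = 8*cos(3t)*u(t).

Standard pair: cos(wt)*u(t) <-> s/(s^2+w^2)
With w = 3: L{8*cos(3t)*u(t)} = 8s/(s^2+9)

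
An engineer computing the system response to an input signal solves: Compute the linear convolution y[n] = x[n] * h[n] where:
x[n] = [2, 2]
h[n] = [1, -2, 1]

y[n] = sum_k x[k]*h[n-k]. Output length = len(x) + len(h) - 1 = 2 + 3 - 1 = 4.
y[0] = 2*1 = 2
y[1] = 2*1 + 2*-2 = -2
y[2] = 2*-2 + 2*1 = -2
y[3] = 2*1 = 2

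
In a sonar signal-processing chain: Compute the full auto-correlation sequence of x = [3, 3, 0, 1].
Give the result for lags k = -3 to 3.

r_xx[k] = sum_m x[m]*x[m+k], indexed from 0, for k = -3 to 3:
  r_xx[-3] = x[3]*x[0] = 3
  r_xx[-2] = x[2]*x[0] + x[3]*x[1] = 3
  r_xx[-1] = x[1]*x[0] + x[2]*x[1] + x[3]*x[2] = 9
  r_xx[0] = x[0]*x[0] + x[1]*x[1] + x[2]*x[2] + x[3]*x[3] = 19
  r_xx[1] = x[0]*x[1] + x[1]*x[2] + x[2]*x[3] = 9
  r_xx[2] = x[0]*x[2] + x[1]*x[3] = 3
  r_xx[3] = x[0]*x[3] = 3
r_xx = [3, 3, 9, 19, 9, 3, 3]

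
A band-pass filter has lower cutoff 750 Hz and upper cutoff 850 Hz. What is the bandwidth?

Bandwidth = f_high - f_low
= 850 Hz - 750 Hz = 100 Hz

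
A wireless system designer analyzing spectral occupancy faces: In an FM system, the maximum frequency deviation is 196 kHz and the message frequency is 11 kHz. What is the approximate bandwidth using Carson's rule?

Carson's rule: BW = 2*(delta_f + f_m)
= 2*(196 + 11) kHz = 414 kHz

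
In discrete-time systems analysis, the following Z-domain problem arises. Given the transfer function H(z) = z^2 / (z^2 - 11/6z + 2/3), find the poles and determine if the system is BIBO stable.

Poles are roots of the denominator: z^2 - 11/6z + 2/3 = 0.
Quadratic formula: z = [-(-11/6) +/- sqrt((-11/6)^2 - 4*(2/3))] / 2
Discriminant = 121/36 - 8/3 = 25/36; sqrt = 5/6.
z = (11/6 +/- 5/6) / 2 => z = 4/3 or z = 1/2.
|p1| = 4/3, |p2| = 1/2.
For BIBO stability, all poles must lie inside the unit circle (|p| < 1).
System is UNSTABLE since at least one |p| >= 1.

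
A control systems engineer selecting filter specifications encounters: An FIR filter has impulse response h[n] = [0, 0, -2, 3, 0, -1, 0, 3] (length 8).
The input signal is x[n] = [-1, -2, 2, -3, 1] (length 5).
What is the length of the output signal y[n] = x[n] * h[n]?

For linear convolution, the output length is:
len(y) = len(x) + len(h) - 1 = 5 + 8 - 1 = 12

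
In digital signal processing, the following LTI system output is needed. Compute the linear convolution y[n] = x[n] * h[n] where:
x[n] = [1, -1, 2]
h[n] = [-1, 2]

y[n] = sum_k x[k]*h[n-k]. Output length = len(x) + len(h) - 1 = 3 + 2 - 1 = 4.
y[0] = 1*-1 = -1
y[1] = -1*-1 + 1*2 = 3
y[2] = 2*-1 + -1*2 = -4
y[3] = 2*2 = 4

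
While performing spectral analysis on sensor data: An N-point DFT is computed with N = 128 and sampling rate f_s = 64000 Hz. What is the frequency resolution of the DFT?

DFT frequency resolution = f_s / N
= 64000 / 128 = 500 Hz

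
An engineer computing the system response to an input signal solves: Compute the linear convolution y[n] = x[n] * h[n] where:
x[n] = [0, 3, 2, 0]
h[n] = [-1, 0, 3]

y[n] = sum_k x[k]*h[n-k]. Output length = len(x) + len(h) - 1 = 4 + 3 - 1 = 6.
y[0] = 0*-1 = 0
y[1] = 3*-1 + 0*0 = -3
y[2] = 2*-1 + 3*0 + 0*3 = -2
y[3] = 0*-1 + 2*0 + 3*3 = 9
y[4] = 0*0 + 2*3 = 6
y[5] = 0*3 = 0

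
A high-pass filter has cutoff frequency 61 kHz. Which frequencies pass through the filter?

A high-pass filter passes all frequencies above the cutoff frequency 61 kHz and attenuates lower frequencies.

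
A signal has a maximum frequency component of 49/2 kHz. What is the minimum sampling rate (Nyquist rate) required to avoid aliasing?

By the Nyquist-Shannon sampling theorem,
the minimum sampling rate (Nyquist rate) must be at least 2 * f_max.
Nyquist rate = 2 * 49/2 kHz = 49 kHz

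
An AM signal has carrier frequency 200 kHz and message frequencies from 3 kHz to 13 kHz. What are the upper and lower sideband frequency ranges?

Upper sideband (USB) = fc + [fm_low, fm_high] = 200 + [3, 13] = [203, 213] kHz
Lower sideband (LSB) = fc - [fm_high, fm_low] = 200 - [13, 3] = [187, 197] kHz
Total occupied spectrum: 187 kHz to 213 kHz (plus carrier at 200 kHz)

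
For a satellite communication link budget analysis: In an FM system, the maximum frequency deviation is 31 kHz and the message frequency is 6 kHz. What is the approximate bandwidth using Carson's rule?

Carson's rule: BW = 2*(delta_f + f_m)
= 2*(31 + 6) kHz = 74 kHz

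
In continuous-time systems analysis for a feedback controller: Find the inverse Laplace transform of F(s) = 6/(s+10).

Standard pair: k/(s+a) <-> k*e^(-at)*u(t)
With k=6, a=10: f(t) = 6*e^(-10t)*u(t)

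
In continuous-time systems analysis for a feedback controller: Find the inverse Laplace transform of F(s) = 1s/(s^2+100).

Standard pair: s/(s^2+w^2) <-> cos(wt)*u(t)
With k=1, w=10: f(t) = cos(10t)*u(t)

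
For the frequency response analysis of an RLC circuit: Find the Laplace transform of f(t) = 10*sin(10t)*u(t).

Standard pair: sin(wt)*u(t) <-> w/(s^2+w^2)
With w = 10: L{10*sin(10t)*u(t)} = 100/(s^2+100)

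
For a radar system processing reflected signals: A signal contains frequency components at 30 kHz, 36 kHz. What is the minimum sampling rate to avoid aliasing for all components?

The highest frequency component is f_max = 36 kHz.
Nyquist rate = 2 * f_max = 2 * 36 kHz = 72 kHz.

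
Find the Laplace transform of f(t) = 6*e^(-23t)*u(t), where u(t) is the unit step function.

Standard Laplace transform pair:
e^(-at)*u(t) <-> 1/(s+a)
With a = 23: L{6*e^(-23t)*u(t)} = 6/(s+23), ROC: Re(s) > -23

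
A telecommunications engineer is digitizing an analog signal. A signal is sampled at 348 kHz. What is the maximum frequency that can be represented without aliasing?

The maximum frequency that can be represented without aliasing
is the Nyquist frequency: f_max = f_s / 2 = 348 kHz / 2 = 174 kHz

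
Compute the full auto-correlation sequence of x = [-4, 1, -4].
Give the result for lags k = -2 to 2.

r_xx[k] = sum_m x[m]*x[m+k], indexed from 0, for k = -2 to 2:
  r_xx[-2] = x[2]*x[0] = 16
  r_xx[-1] = x[1]*x[0] + x[2]*x[1] = -8
  r_xx[0] = x[0]*x[0] + x[1]*x[1] + x[2]*x[2] = 33
  r_xx[1] = x[0]*x[1] + x[1]*x[2] = -8
  r_xx[2] = x[0]*x[2] = 16
r_xx = [16, -8, 33, -8, 16]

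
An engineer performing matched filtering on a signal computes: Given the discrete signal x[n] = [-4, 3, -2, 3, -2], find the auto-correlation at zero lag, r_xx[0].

The auto-correlation at zero lag r_xx[0] equals the signal energy.
r_xx[0] = sum of x[n]^2 = (-4)^2 + 3^2 + (-2)^2 + 3^2 + (-2)^2
= 16 + 9 + 4 + 9 + 4 = 42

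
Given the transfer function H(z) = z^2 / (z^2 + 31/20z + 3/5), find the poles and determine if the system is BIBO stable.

Poles are roots of the denominator: z^2 + 31/20z + 3/5 = 0.
Quadratic formula: z = [-(31/20) +/- sqrt((31/20)^2 - 4*(3/5))] / 2
Discriminant = 961/400 - 12/5 = 1/400; sqrt = 1/20.
z = (-31/20 +/- 1/20) / 2 => z = -3/4 or z = -4/5.
|p1| = 4/5, |p2| = 3/4.
For BIBO stability, all poles must lie inside the unit circle (|p| < 1).
System is STABLE since both |p| < 1.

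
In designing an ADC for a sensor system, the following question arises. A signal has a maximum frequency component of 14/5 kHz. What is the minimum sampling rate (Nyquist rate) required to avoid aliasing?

By the Nyquist-Shannon sampling theorem,
the minimum sampling rate (Nyquist rate) must be at least 2 * f_max.
Nyquist rate = 2 * 14/5 kHz = 28/5 kHz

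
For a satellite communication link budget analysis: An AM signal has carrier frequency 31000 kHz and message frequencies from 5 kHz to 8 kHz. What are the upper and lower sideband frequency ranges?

Upper sideband (USB) = fc + [fm_low, fm_high] = 31000 + [5, 8] = [31005, 31008] kHz
Lower sideband (LSB) = fc - [fm_high, fm_low] = 31000 - [8, 5] = [30992, 30995] kHz
Total occupied spectrum: 30992 kHz to 31008 kHz (plus carrier at 31000 kHz)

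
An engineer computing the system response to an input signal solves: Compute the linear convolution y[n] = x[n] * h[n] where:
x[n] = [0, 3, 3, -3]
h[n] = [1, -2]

y[n] = sum_k x[k]*h[n-k]. Output length = len(x) + len(h) - 1 = 4 + 2 - 1 = 5.
y[0] = 0*1 = 0
y[1] = 3*1 + 0*-2 = 3
y[2] = 3*1 + 3*-2 = -3
y[3] = -3*1 + 3*-2 = -9
y[4] = -3*-2 = 6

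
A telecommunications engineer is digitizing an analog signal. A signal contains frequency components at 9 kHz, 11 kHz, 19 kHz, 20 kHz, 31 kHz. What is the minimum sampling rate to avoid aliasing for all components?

The highest frequency component is f_max = 31 kHz.
Nyquist rate = 2 * f_max = 2 * 31 kHz = 62 kHz.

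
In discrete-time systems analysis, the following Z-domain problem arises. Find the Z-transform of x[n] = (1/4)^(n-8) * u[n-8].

Time-shifting property: if X(z) = Z{x[n]}, then Z{x[n-d]} = z^(-d) * X(z)
X(z) = z/(z - 1/4) for x[n] = (1/4)^n * u[n]
Z{x[n-8]} = z^(-8) * z/(z - 1/4) = z^(-7)/(z - 1/4)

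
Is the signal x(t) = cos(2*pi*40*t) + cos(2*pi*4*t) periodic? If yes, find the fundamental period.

f1 = 40 Hz, f2 = 4 Hz
Period T1 = 1/40, T2 = 1/4
Ratio T1/T2 = 4/40, which is rational.
The signal is periodic with fundamental period T = 1/GCD(40,4) = 1/4 s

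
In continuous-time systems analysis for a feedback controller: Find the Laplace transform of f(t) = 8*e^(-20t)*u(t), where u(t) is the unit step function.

Standard Laplace transform pair:
e^(-at)*u(t) <-> 1/(s+a)
With a = 20: L{8*e^(-20t)*u(t)} = 8/(s+20), ROC: Re(s) > -20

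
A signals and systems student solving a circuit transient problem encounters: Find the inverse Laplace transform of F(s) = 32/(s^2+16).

Standard pair: w/(s^2+w^2) <-> sin(wt)*u(t)
Recognize w^2 = 16, so w = 4; numerator 32 = 8*4.
f(t) = 8*sin(4t)*u(t)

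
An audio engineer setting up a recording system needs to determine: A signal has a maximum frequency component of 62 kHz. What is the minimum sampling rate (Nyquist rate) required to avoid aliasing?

By the Nyquist-Shannon sampling theorem,
the minimum sampling rate (Nyquist rate) must be at least 2 * f_max.
Nyquist rate = 2 * 62 kHz = 124 kHz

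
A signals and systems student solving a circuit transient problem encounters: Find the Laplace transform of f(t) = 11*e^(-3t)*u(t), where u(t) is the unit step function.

Standard Laplace transform pair:
e^(-at)*u(t) <-> 1/(s+a)
With a = 3: L{11*e^(-3t)*u(t)} = 11/(s+3), ROC: Re(s) > -3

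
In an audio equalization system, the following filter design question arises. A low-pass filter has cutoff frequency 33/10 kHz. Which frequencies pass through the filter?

A low-pass filter passes all frequencies below the cutoff frequency 33/10 kHz and attenuates higher frequencies.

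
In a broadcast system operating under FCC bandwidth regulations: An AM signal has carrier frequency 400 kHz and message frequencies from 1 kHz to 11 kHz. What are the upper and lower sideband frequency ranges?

Upper sideband (USB) = fc + [fm_low, fm_high] = 400 + [1, 11] = [401, 411] kHz
Lower sideband (LSB) = fc - [fm_high, fm_low] = 400 - [11, 1] = [389, 399] kHz
Total occupied spectrum: 389 kHz to 411 kHz (plus carrier at 400 kHz)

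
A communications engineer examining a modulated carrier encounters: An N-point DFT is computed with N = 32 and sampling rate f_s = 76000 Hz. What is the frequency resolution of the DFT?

DFT frequency resolution = f_s / N
= 76000 / 32 = 2375 Hz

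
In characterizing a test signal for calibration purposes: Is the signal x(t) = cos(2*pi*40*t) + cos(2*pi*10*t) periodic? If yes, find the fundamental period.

f1 = 40 Hz, f2 = 10 Hz
Period T1 = 1/40, T2 = 1/10
Ratio T1/T2 = 10/40, which is rational.
The signal is periodic with fundamental period T = 1/GCD(40,10) = 1/10 s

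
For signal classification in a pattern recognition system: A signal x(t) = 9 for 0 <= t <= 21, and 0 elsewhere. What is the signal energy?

Energy = integral of |x(t)|^2 dt over the signal duration
= 9^2 * 21 = 81 * 21 = 1701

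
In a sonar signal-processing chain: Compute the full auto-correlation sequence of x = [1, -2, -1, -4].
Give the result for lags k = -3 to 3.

r_xx[k] = sum_m x[m]*x[m+k], indexed from 0, for k = -3 to 3:
  r_xx[-3] = x[3]*x[0] = -4
  r_xx[-2] = x[2]*x[0] + x[3]*x[1] = 7
  r_xx[-1] = x[1]*x[0] + x[2]*x[1] + x[3]*x[2] = 4
  r_xx[0] = x[0]*x[0] + x[1]*x[1] + x[2]*x[2] + x[3]*x[3] = 22
  r_xx[1] = x[0]*x[1] + x[1]*x[2] + x[2]*x[3] = 4
  r_xx[2] = x[0]*x[2] + x[1]*x[3] = 7
  r_xx[3] = x[0]*x[3] = -4
r_xx = [-4, 7, 4, 22, 4, 7, -4]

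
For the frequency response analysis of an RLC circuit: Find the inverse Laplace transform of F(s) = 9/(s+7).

Standard pair: k/(s+a) <-> k*e^(-at)*u(t)
With k=9, a=7: f(t) = 9*e^(-7t)*u(t)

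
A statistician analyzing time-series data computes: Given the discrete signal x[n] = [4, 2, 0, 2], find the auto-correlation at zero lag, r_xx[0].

The auto-correlation at zero lag r_xx[0] equals the signal energy.
r_xx[0] = sum of x[n]^2 = 4^2 + 2^2 + 0^2 + 2^2
= 16 + 4 + 0 + 4 = 24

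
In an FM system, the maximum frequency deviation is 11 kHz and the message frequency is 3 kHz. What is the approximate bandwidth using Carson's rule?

Carson's rule: BW = 2*(delta_f + f_m)
= 2*(11 + 3) kHz = 28 kHz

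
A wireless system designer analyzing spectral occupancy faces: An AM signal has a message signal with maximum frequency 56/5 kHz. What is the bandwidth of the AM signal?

In AM (double-sideband), the bandwidth is twice the message frequency.
BW = 2 * f_m = 2 * 56/5 kHz = 112/5 kHz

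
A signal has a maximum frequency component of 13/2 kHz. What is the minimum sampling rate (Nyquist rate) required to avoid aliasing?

By the Nyquist-Shannon sampling theorem,
the minimum sampling rate (Nyquist rate) must be at least 2 * f_max.
Nyquist rate = 2 * 13/2 kHz = 13 kHz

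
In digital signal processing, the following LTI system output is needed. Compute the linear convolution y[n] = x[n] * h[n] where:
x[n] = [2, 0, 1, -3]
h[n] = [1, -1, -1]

y[n] = sum_k x[k]*h[n-k]. Output length = len(x) + len(h) - 1 = 4 + 3 - 1 = 6.
y[0] = 2*1 = 2
y[1] = 0*1 + 2*-1 = -2
y[2] = 1*1 + 0*-1 + 2*-1 = -1
y[3] = -3*1 + 1*-1 + 0*-1 = -4
y[4] = -3*-1 + 1*-1 = 2
y[5] = -3*-1 = 3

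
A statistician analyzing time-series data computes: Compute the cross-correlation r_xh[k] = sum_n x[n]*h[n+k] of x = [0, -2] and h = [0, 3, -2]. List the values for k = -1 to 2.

Both sequences indexed from 0 and zero outside their support.
Lags with overlap: k = -1 to 2.
  r_xh[-1] = x[1]*h[0] = 0
  r_xh[0] = x[0]*h[0] + x[1]*h[1] = -6
  r_xh[1] = x[0]*h[1] + x[1]*h[2] = 4
  r_xh[2] = x[0]*h[2] = 0
r_xh = [0, -6, 4, 0] (for k = -1, ..., 2)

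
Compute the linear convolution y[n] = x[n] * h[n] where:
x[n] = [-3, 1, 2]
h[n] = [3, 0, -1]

y[n] = sum_k x[k]*h[n-k]. Output length = len(x) + len(h) - 1 = 3 + 3 - 1 = 5.
y[0] = -3*3 = -9
y[1] = 1*3 + -3*0 = 3
y[2] = 2*3 + 1*0 + -3*-1 = 9
y[3] = 2*0 + 1*-1 = -1
y[4] = 2*-1 = -2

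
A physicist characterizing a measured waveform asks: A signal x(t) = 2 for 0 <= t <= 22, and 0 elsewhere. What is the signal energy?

Energy = integral of |x(t)|^2 dt over the signal duration
= 2^2 * 22 = 4 * 22 = 88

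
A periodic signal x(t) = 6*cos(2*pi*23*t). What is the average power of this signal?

Average power of A*cos(wt) is A^2/2.
P = 6^2 / 2 = 36/2 = 18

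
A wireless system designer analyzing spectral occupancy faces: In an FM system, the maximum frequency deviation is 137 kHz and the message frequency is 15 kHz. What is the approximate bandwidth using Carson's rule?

Carson's rule: BW = 2*(delta_f + f_m)
= 2*(137 + 15) kHz = 304 kHz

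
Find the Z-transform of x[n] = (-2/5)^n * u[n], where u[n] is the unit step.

The Z-transform of a^n * u[n] is z/(z-a) for |z| > |a|.
Here a = -2/5, so X(z) = z/(z - (-2/5)) = 5z/(5z + 2)
ROC: |z| > 2/5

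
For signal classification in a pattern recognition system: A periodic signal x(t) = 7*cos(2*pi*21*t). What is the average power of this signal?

Average power of A*cos(wt) is A^2/2.
P = 7^2 / 2 = 49/2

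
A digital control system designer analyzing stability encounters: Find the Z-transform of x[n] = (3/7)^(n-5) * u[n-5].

Time-shifting property: if X(z) = Z{x[n]}, then Z{x[n-d]} = z^(-d) * X(z)
X(z) = z/(z - 3/7) for x[n] = (3/7)^n * u[n]
Z{x[n-5]} = z^(-5) * z/(z - 3/7) = z^(-4)/(z - 3/7)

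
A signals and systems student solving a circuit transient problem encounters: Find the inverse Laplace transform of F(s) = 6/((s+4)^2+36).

Standard pair: w/((s+a)^2+w^2) <-> e^(-at)*sin(wt)*u(t)
With a=4, w=6: f(t) = e^(-4t)*sin(6t)*u(t)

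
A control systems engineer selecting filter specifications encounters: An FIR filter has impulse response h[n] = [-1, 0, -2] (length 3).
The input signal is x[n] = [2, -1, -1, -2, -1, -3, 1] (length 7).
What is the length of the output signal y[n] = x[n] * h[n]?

For linear convolution, the output length is:
len(y) = len(x) + len(h) - 1 = 7 + 3 - 1 = 9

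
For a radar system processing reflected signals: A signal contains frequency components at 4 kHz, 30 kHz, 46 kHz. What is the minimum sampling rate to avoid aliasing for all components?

The highest frequency component is f_max = 46 kHz.
Nyquist rate = 2 * f_max = 2 * 46 kHz = 92 kHz.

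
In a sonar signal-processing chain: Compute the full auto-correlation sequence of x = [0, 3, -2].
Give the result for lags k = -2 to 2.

r_xx[k] = sum_m x[m]*x[m+k], indexed from 0, for k = -2 to 2:
  r_xx[-2] = x[2]*x[0] = 0
  r_xx[-1] = x[1]*x[0] + x[2]*x[1] = -6
  r_xx[0] = x[0]*x[0] + x[1]*x[1] + x[2]*x[2] = 13
  r_xx[1] = x[0]*x[1] + x[1]*x[2] = -6
  r_xx[2] = x[0]*x[2] = 0
r_xx = [0, -6, 13, -6, 0]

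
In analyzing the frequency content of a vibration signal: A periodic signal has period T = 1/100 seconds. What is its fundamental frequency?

The fundamental frequency is the reciprocal of the period.
f = 1/T = 1/(1/100) = 100 Hz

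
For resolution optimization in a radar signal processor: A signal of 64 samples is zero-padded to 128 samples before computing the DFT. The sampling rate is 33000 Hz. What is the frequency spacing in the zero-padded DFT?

Original DFT: N = 64, resolution = f_s/N = 33000/64 = 4125/8 Hz
Zero-padded DFT: N = 128, resolution = f_s/N = 33000/128 = 4125/16 Hz
Zero-padding interpolates the spectrum (finer frequency grid)
but does NOT improve the true spectral resolution (ability to resolve close frequencies).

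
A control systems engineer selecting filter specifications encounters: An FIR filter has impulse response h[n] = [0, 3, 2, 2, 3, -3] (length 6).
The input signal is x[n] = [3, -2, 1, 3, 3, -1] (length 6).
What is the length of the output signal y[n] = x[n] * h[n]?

For linear convolution, the output length is:
len(y) = len(x) + len(h) - 1 = 6 + 6 - 1 = 11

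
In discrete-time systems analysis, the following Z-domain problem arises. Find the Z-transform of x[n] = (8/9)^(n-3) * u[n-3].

Time-shifting property: if X(z) = Z{x[n]}, then Z{x[n-d]} = z^(-d) * X(z)
X(z) = z/(z - 8/9) for x[n] = (8/9)^n * u[n]
Z{x[n-3]} = z^(-3) * z/(z - 8/9) = z^(-2)/(z - 8/9)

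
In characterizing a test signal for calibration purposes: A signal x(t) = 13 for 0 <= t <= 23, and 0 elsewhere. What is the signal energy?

Energy = integral of |x(t)|^2 dt over the signal duration
= 13^2 * 23 = 169 * 23 = 3887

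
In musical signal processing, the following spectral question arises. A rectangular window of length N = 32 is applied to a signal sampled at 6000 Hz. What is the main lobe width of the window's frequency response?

For a rectangular window of length N,
the main lobe width in frequency is 2*f_s/N.
= 2*6000/32 = 375 Hz
This determines the minimum frequency separation for resolving two sinusoids.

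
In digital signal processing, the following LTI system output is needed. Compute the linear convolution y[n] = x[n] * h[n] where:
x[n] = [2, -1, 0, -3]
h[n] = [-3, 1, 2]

y[n] = sum_k x[k]*h[n-k]. Output length = len(x) + len(h) - 1 = 4 + 3 - 1 = 6.
y[0] = 2*-3 = -6
y[1] = -1*-3 + 2*1 = 5
y[2] = 0*-3 + -1*1 + 2*2 = 3
y[3] = -3*-3 + 0*1 + -1*2 = 7
y[4] = -3*1 + 0*2 = -3
y[5] = -3*2 = -6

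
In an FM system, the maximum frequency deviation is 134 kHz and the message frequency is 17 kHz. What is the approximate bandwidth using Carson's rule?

Carson's rule: BW = 2*(delta_f + f_m)
= 2*(134 + 17) kHz = 302 kHz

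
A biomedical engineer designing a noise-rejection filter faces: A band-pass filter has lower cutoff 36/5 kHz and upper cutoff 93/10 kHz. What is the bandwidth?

Bandwidth = f_high - f_low
= 93/10 kHz - 36/5 kHz = 21/10 kHz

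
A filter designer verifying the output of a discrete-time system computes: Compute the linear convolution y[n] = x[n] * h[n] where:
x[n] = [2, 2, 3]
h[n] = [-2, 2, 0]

y[n] = sum_k x[k]*h[n-k]. Output length = len(x) + len(h) - 1 = 3 + 3 - 1 = 5.
y[0] = 2*-2 = -4
y[1] = 2*-2 + 2*2 = 0
y[2] = 3*-2 + 2*2 + 2*0 = -2
y[3] = 3*2 + 2*0 = 6
y[4] = 3*0 = 0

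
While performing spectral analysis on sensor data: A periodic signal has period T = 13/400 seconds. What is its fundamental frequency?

The fundamental frequency is the reciprocal of the period.
f = 1/T = 1/(13/400) = 400/13 Hz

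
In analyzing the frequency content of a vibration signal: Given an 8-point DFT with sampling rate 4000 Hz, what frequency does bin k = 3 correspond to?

The frequency of DFT bin k is: f_k = k * f_s / N
f_3 = 3 * 4000 / 8 = 1500 Hz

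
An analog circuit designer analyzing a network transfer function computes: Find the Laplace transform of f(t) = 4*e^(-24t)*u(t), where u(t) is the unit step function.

Standard Laplace transform pair:
e^(-at)*u(t) <-> 1/(s+a)
With a = 24: L{4*e^(-24t)*u(t)} = 4/(s+24), ROC: Re(s) > -24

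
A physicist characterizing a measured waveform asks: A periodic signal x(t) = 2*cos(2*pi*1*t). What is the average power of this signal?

Average power of A*cos(wt) is A^2/2.
P = 2^2 / 2 = 4/2 = 2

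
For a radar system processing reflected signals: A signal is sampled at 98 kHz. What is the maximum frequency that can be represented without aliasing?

The maximum frequency that can be represented without aliasing
is the Nyquist frequency: f_max = f_s / 2 = 98 kHz / 2 = 49 kHz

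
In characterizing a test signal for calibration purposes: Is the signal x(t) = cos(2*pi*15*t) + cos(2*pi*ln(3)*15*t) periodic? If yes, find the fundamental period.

f1 = 15 Hz, f2 = 15*ln(3) Hz
Ratio f2/f1 = ln(3), which is irrational.
Since the frequency ratio is irrational, no common period exists.
The signal is not periodic.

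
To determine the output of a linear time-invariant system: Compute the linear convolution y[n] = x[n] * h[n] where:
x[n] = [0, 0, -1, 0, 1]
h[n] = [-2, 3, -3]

y[n] = sum_k x[k]*h[n-k]. Output length = len(x) + len(h) - 1 = 5 + 3 - 1 = 7.
y[0] = 0*-2 = 0
y[1] = 0*-2 + 0*3 = 0
y[2] = -1*-2 + 0*3 + 0*-3 = 2
y[3] = 0*-2 + -1*3 + 0*-3 = -3
y[4] = 1*-2 + 0*3 + -1*-3 = 1
y[5] = 1*3 + 0*-3 = 3
y[6] = 1*-3 = -3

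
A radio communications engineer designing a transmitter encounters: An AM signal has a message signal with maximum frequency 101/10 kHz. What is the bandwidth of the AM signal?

In AM (double-sideband), the bandwidth is twice the message frequency.
BW = 2 * f_m = 2 * 101/10 kHz = 101/5 kHz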